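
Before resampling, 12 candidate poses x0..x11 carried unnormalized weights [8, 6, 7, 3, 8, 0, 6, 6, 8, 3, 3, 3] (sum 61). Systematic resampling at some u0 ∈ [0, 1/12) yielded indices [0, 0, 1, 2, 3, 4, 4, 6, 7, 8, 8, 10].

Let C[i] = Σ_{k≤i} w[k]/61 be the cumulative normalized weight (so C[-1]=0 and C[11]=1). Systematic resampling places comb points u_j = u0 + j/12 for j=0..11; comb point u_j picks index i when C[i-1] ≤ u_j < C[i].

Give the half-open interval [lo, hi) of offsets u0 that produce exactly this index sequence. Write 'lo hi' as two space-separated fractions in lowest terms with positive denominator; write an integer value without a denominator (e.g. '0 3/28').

2/183 7/366

C = [8/61, 14/61, 21/61, 24/61, 32/61, 32/61, 38/61, 44/61, 52/61, 55/61, 58/61, 1]
j=0 picked index 0: u0 ∈ [0, 8/61)
j=1 picked index 0: u0 ∈ [-1/12, 35/732)
j=2 picked index 1: u0 ∈ [-13/366, 23/366)
j=3 picked index 2: u0 ∈ [-5/244, 23/244)
j=4 picked index 3: u0 ∈ [2/183, 11/183)
j=5 picked index 4: u0 ∈ [-17/732, 79/732)
j=6 picked index 4: u0 ∈ [-13/122, 3/122)
j=7 picked index 6: u0 ∈ [-43/732, 29/732)
j=8 picked index 7: u0 ∈ [-8/183, 10/183)
j=9 picked index 8: u0 ∈ [-7/244, 25/244)
j=10 picked index 8: u0 ∈ [-41/366, 7/366)
j=11 picked index 10: u0 ∈ [-11/732, 25/732)
intersection: [2/183, 7/366)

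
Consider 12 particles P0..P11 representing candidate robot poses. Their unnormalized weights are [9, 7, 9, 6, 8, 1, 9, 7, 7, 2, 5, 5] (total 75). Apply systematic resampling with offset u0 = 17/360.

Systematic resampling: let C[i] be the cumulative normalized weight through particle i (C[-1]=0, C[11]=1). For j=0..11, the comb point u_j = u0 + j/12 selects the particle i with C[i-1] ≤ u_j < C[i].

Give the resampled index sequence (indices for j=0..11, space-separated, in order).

0 1 2 2 3 4 6 6 7 8 10 11

C = [3/25, 16/75, 1/3, 31/75, 13/25, 8/15, 49/75, 56/75, 21/25, 13/15, 14/15, 1]
j=0: u_0=17/360 ∈ [0, 3/25) → index 0
j=1: u_1=47/360 ∈ [3/25, 16/75) → index 1
j=2: u_2=77/360 ∈ [16/75, 1/3) → index 2
j=3: u_3=107/360 ∈ [16/75, 1/3) → index 2
j=4: u_4=137/360 ∈ [1/3, 31/75) → index 3
j=5: u_5=167/360 ∈ [31/75, 13/25) → index 4
j=6: u_6=197/360 ∈ [8/15, 49/75) → index 6
j=7: u_7=227/360 ∈ [8/15, 49/75) → index 6
j=8: u_8=257/360 ∈ [49/75, 56/75) → index 7
j=9: u_9=287/360 ∈ [56/75, 21/25) → index 8
j=10: u_10=317/360 ∈ [13/15, 14/15) → index 10
j=11: u_11=347/360 ∈ [14/15, 1) → index 11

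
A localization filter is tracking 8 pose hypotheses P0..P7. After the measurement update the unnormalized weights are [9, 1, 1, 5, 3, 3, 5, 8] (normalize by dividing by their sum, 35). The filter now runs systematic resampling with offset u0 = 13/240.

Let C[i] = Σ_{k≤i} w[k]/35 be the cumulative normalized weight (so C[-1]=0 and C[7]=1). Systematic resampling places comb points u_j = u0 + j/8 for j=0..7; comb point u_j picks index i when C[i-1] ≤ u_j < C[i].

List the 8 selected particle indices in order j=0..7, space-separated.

C = [9/35, 2/7, 11/35, 16/35, 19/35, 22/35, 27/35, 1]
j=0: u_0=13/240 ∈ [0, 9/35) → index 0
j=1: u_1=43/240 ∈ [0, 9/35) → index 0
j=2: u_2=73/240 ∈ [2/7, 11/35) → index 2
j=3: u_3=103/240 ∈ [11/35, 16/35) → index 3
j=4: u_4=133/240 ∈ [19/35, 22/35) → index 5
j=5: u_5=163/240 ∈ [22/35, 27/35) → index 6
j=6: u_6=193/240 ∈ [27/35, 1) → index 7
j=7: u_7=223/240 ∈ [27/35, 1) → index 7

0 0 2 3 5 6 7 7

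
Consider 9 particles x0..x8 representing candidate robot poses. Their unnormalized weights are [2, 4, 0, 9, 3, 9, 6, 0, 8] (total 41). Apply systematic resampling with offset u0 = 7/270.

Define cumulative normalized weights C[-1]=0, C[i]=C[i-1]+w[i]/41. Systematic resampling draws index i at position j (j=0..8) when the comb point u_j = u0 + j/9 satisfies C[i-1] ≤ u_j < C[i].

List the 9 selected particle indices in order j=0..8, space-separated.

C = [2/41, 6/41, 6/41, 15/41, 18/41, 27/41, 33/41, 33/41, 1]
j=0: u_0=7/270 ∈ [0, 2/41) → index 0
j=1: u_1=37/270 ∈ [2/41, 6/41) → index 1
j=2: u_2=67/270 ∈ [6/41, 15/41) → index 3
j=3: u_3=97/270 ∈ [6/41, 15/41) → index 3
j=4: u_4=127/270 ∈ [18/41, 27/41) → index 5
j=5: u_5=157/270 ∈ [18/41, 27/41) → index 5
j=6: u_6=187/270 ∈ [27/41, 33/41) → index 6
j=7: u_7=217/270 ∈ [27/41, 33/41) → index 6
j=8: u_8=247/270 ∈ [33/41, 1) → index 8

0 1 3 3 5 5 6 6 8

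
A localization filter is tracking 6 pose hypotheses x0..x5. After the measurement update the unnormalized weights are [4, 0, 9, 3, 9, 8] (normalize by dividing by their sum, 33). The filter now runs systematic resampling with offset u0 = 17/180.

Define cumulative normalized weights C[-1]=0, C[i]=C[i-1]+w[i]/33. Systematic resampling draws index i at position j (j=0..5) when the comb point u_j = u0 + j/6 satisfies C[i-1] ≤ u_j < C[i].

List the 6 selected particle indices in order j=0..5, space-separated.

C = [4/33, 4/33, 13/33, 16/33, 25/33, 1]
j=0: u_0=17/180 ∈ [0, 4/33) → index 0
j=1: u_1=47/180 ∈ [4/33, 13/33) → index 2
j=2: u_2=77/180 ∈ [13/33, 16/33) → index 3
j=3: u_3=107/180 ∈ [16/33, 25/33) → index 4
j=4: u_4=137/180 ∈ [25/33, 1) → index 5
j=5: u_5=167/180 ∈ [25/33, 1) → index 5

0 2 3 4 5 5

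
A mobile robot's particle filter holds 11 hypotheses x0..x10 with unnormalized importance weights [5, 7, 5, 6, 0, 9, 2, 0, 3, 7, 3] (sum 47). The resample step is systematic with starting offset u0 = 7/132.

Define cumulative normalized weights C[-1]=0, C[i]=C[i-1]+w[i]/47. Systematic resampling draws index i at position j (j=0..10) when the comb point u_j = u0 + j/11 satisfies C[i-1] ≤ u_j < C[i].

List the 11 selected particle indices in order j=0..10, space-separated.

0 1 1 2 3 5 5 6 8 9 10

C = [5/47, 12/47, 17/47, 23/47, 23/47, 32/47, 34/47, 34/47, 37/47, 44/47, 1]
j=0: u_0=7/132 ∈ [0, 5/47) → index 0
j=1: u_1=19/132 ∈ [5/47, 12/47) → index 1
j=2: u_2=31/132 ∈ [5/47, 12/47) → index 1
j=3: u_3=43/132 ∈ [12/47, 17/47) → index 2
j=4: u_4=5/12 ∈ [17/47, 23/47) → index 3
j=5: u_5=67/132 ∈ [23/47, 32/47) → index 5
j=6: u_6=79/132 ∈ [23/47, 32/47) → index 5
j=7: u_7=91/132 ∈ [32/47, 34/47) → index 6
j=8: u_8=103/132 ∈ [34/47, 37/47) → index 8
j=9: u_9=115/132 ∈ [37/47, 44/47) → index 9
j=10: u_10=127/132 ∈ [44/47, 1) → index 10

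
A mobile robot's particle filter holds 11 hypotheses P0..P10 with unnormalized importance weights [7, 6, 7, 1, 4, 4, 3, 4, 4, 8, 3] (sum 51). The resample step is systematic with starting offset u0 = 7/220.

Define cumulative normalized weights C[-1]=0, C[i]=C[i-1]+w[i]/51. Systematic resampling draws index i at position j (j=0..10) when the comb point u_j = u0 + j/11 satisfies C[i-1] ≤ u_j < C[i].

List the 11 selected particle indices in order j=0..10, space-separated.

0 0 1 2 3 4 6 7 8 9 9

C = [7/51, 13/51, 20/51, 7/17, 25/51, 29/51, 32/51, 12/17, 40/51, 16/17, 1]
j=0: u_0=7/220 ∈ [0, 7/51) → index 0
j=1: u_1=27/220 ∈ [0, 7/51) → index 0
j=2: u_2=47/220 ∈ [7/51, 13/51) → index 1
j=3: u_3=67/220 ∈ [13/51, 20/51) → index 2
j=4: u_4=87/220 ∈ [20/51, 7/17) → index 3
j=5: u_5=107/220 ∈ [7/17, 25/51) → index 4
j=6: u_6=127/220 ∈ [29/51, 32/51) → index 6
j=7: u_7=147/220 ∈ [32/51, 12/17) → index 7
j=8: u_8=167/220 ∈ [12/17, 40/51) → index 8
j=9: u_9=17/20 ∈ [40/51, 16/17) → index 9
j=10: u_10=207/220 ∈ [40/51, 16/17) → index 9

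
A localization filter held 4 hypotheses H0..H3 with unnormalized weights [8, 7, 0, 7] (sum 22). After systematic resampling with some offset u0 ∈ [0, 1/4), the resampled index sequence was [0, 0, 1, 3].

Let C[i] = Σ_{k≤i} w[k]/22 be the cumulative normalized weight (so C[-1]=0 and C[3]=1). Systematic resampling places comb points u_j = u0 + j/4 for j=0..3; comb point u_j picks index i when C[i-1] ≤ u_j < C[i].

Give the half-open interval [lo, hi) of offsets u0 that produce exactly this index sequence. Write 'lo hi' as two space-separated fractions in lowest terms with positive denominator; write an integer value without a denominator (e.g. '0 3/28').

C = [4/11, 15/22, 15/22, 1]
j=0 picked index 0: u0 ∈ [0, 4/11)
j=1 picked index 0: u0 ∈ [-1/4, 5/44)
j=2 picked index 1: u0 ∈ [-3/22, 2/11)
j=3 picked index 3: u0 ∈ [-3/44, 1/4)
intersection: [0, 5/44)

0 5/44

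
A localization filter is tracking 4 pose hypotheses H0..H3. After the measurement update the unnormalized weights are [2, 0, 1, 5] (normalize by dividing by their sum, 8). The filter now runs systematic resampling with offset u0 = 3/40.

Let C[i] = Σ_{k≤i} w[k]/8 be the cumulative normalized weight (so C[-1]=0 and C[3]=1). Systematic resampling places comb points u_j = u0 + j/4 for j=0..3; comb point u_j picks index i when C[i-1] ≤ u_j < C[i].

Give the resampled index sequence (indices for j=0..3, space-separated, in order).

C = [1/4, 1/4, 3/8, 1]
j=0: u_0=3/40 ∈ [0, 1/4) → index 0
j=1: u_1=13/40 ∈ [1/4, 3/8) → index 2
j=2: u_2=23/40 ∈ [3/8, 1) → index 3
j=3: u_3=33/40 ∈ [3/8, 1) → index 3

0 2 3 3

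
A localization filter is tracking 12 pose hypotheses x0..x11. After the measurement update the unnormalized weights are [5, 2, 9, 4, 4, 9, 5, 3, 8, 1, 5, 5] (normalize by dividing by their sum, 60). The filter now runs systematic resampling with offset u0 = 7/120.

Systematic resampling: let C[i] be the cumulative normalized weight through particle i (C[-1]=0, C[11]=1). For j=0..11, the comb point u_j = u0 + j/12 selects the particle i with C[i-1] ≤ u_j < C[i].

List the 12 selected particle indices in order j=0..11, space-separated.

0 2 2 3 4 5 6 7 8 8 10 11

C = [1/12, 7/60, 4/15, 1/3, 2/5, 11/20, 19/30, 41/60, 49/60, 5/6, 11/12, 1]
j=0: u_0=7/120 ∈ [0, 1/12) → index 0
j=1: u_1=17/120 ∈ [7/60, 4/15) → index 2
j=2: u_2=9/40 ∈ [7/60, 4/15) → index 2
j=3: u_3=37/120 ∈ [4/15, 1/3) → index 3
j=4: u_4=47/120 ∈ [1/3, 2/5) → index 4
j=5: u_5=19/40 ∈ [2/5, 11/20) → index 5
j=6: u_6=67/120 ∈ [11/20, 19/30) → index 6
j=7: u_7=77/120 ∈ [19/30, 41/60) → index 7
j=8: u_8=29/40 ∈ [41/60, 49/60) → index 8
j=9: u_9=97/120 ∈ [41/60, 49/60) → index 8
j=10: u_10=107/120 ∈ [5/6, 11/12) → index 10
j=11: u_11=39/40 ∈ [11/12, 1) → index 11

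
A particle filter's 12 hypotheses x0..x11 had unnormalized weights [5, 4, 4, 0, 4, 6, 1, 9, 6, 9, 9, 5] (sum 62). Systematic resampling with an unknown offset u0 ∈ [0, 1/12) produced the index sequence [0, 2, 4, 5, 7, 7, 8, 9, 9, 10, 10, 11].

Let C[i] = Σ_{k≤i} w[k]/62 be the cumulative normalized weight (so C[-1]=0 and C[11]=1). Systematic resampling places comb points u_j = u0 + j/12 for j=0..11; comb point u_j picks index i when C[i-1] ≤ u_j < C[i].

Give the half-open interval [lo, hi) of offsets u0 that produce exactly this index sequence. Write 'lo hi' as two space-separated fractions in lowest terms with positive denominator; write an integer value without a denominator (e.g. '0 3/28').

C = [5/62, 9/62, 13/62, 13/62, 17/62, 23/62, 12/31, 33/62, 39/62, 24/31, 57/62, 1]
j=0 picked index 0: u0 ∈ [0, 5/62)
j=1 picked index 2: u0 ∈ [23/372, 47/372)
j=2 picked index 4: u0 ∈ [4/93, 10/93)
j=3 picked index 5: u0 ∈ [3/124, 15/124)
j=4 picked index 7: u0 ∈ [5/93, 37/186)
j=5 picked index 7: u0 ∈ [-11/372, 43/372)
j=6 picked index 8: u0 ∈ [1/31, 4/31)
j=7 picked index 9: u0 ∈ [17/372, 71/372)
j=8 picked index 9: u0 ∈ [-7/186, 10/93)
j=9 picked index 10: u0 ∈ [3/124, 21/124)
j=10 picked index 10: u0 ∈ [-11/186, 8/93)
j=11 picked index 11: u0 ∈ [1/372, 1/12)
intersection: [23/372, 5/62)

23/372 5/62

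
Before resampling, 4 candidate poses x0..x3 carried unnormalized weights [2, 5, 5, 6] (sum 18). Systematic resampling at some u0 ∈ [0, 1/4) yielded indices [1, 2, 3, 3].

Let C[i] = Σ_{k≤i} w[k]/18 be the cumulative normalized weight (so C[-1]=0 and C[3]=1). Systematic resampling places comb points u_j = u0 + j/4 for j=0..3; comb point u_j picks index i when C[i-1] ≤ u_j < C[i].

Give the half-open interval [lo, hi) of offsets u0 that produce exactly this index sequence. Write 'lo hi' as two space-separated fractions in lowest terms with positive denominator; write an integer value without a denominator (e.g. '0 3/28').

C = [1/9, 7/18, 2/3, 1]
j=0 picked index 1: u0 ∈ [1/9, 7/18)
j=1 picked index 2: u0 ∈ [5/36, 5/12)
j=2 picked index 3: u0 ∈ [1/6, 1/2)
j=3 picked index 3: u0 ∈ [-1/12, 1/4)
intersection: [1/6, 1/4)

1/6 1/4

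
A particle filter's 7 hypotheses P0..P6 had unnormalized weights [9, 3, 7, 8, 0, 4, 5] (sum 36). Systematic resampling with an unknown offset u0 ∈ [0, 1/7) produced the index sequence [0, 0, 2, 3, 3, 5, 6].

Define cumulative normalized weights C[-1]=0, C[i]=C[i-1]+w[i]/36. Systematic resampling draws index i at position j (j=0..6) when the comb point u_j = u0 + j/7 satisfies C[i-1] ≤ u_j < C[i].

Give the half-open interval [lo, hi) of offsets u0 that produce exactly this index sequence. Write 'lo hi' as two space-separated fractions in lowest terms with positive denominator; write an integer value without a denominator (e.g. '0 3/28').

C = [1/4, 1/3, 19/36, 3/4, 3/4, 31/36, 1]
j=0 picked index 0: u0 ∈ [0, 1/4)
j=1 picked index 0: u0 ∈ [-1/7, 3/28)
j=2 picked index 2: u0 ∈ [1/21, 61/252)
j=3 picked index 3: u0 ∈ [25/252, 9/28)
j=4 picked index 3: u0 ∈ [-11/252, 5/28)
j=5 picked index 5: u0 ∈ [1/28, 37/252)
j=6 picked index 6: u0 ∈ [1/252, 1/7)
intersection: [25/252, 3/28)

25/252 3/28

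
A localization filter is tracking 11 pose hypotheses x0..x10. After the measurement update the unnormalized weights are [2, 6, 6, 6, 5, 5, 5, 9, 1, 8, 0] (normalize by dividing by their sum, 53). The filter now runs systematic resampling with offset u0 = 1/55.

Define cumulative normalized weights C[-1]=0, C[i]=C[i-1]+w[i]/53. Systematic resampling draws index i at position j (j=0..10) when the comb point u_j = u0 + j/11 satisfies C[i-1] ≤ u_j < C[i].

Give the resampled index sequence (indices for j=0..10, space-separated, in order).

C = [2/53, 8/53, 14/53, 20/53, 25/53, 30/53, 35/53, 44/53, 45/53, 1, 1]
j=0: u_0=1/55 ∈ [0, 2/53) → index 0
j=1: u_1=6/55 ∈ [2/53, 8/53) → index 1
j=2: u_2=1/5 ∈ [8/53, 14/53) → index 2
j=3: u_3=16/55 ∈ [14/53, 20/53) → index 3
j=4: u_4=21/55 ∈ [20/53, 25/53) → index 4
j=5: u_5=26/55 ∈ [25/53, 30/53) → index 5
j=6: u_6=31/55 ∈ [25/53, 30/53) → index 5
j=7: u_7=36/55 ∈ [30/53, 35/53) → index 6
j=8: u_8=41/55 ∈ [35/53, 44/53) → index 7
j=9: u_9=46/55 ∈ [44/53, 45/53) → index 8
j=10: u_10=51/55 ∈ [45/53, 1) → index 9

0 1 2 3 4 5 5 6 7 8 9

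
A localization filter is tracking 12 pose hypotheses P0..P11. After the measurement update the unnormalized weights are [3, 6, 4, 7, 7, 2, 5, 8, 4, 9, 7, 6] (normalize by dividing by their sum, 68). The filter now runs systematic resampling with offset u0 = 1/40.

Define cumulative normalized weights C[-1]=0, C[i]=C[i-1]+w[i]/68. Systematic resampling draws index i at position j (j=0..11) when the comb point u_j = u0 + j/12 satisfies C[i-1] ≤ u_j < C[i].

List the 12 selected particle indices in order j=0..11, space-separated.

0 1 3 3 4 6 7 7 9 9 10 11

C = [3/68, 9/68, 13/68, 5/17, 27/68, 29/68, 1/2, 21/34, 23/34, 55/68, 31/34, 1]
j=0: u_0=1/40 ∈ [0, 3/68) → index 0
j=1: u_1=13/120 ∈ [3/68, 9/68) → index 1
j=2: u_2=23/120 ∈ [13/68, 5/17) → index 3
j=3: u_3=11/40 ∈ [13/68, 5/17) → index 3
j=4: u_4=43/120 ∈ [5/17, 27/68) → index 4
j=5: u_5=53/120 ∈ [29/68, 1/2) → index 6
j=6: u_6=21/40 ∈ [1/2, 21/34) → index 7
j=7: u_7=73/120 ∈ [1/2, 21/34) → index 7
j=8: u_8=83/120 ∈ [23/34, 55/68) → index 9
j=9: u_9=31/40 ∈ [23/34, 55/68) → index 9
j=10: u_10=103/120 ∈ [55/68, 31/34) → index 10
j=11: u_11=113/120 ∈ [31/34, 1) → index 11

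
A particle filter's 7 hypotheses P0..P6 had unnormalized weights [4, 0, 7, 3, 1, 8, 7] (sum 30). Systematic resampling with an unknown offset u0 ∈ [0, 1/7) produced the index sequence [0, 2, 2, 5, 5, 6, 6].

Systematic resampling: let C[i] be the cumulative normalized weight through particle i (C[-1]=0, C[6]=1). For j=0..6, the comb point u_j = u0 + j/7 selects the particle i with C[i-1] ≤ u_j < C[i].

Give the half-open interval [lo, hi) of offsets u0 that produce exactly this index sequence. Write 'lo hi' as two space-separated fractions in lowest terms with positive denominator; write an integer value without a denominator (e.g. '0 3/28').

C = [2/15, 2/15, 11/30, 7/15, 1/2, 23/30, 1]
j=0 picked index 0: u0 ∈ [0, 2/15)
j=1 picked index 2: u0 ∈ [-1/105, 47/210)
j=2 picked index 2: u0 ∈ [-16/105, 17/210)
j=3 picked index 5: u0 ∈ [1/14, 71/210)
j=4 picked index 5: u0 ∈ [-1/14, 41/210)
j=5 picked index 6: u0 ∈ [11/210, 2/7)
j=6 picked index 6: u0 ∈ [-19/210, 1/7)
intersection: [1/14, 17/210)

1/14 17/210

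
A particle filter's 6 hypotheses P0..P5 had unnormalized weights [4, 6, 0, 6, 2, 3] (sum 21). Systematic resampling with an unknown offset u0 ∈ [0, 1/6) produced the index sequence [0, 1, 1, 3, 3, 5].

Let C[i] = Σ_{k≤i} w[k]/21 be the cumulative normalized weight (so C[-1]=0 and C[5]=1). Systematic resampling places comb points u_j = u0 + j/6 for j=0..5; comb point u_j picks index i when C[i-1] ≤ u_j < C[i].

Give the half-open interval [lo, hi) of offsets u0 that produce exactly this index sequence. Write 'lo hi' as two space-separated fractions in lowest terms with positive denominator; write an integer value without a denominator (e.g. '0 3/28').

1/42 2/21

C = [4/21, 10/21, 10/21, 16/21, 6/7, 1]
j=0 picked index 0: u0 ∈ [0, 4/21)
j=1 picked index 1: u0 ∈ [1/42, 13/42)
j=2 picked index 1: u0 ∈ [-1/7, 1/7)
j=3 picked index 3: u0 ∈ [-1/42, 11/42)
j=4 picked index 3: u0 ∈ [-4/21, 2/21)
j=5 picked index 5: u0 ∈ [1/42, 1/6)
intersection: [1/42, 2/21)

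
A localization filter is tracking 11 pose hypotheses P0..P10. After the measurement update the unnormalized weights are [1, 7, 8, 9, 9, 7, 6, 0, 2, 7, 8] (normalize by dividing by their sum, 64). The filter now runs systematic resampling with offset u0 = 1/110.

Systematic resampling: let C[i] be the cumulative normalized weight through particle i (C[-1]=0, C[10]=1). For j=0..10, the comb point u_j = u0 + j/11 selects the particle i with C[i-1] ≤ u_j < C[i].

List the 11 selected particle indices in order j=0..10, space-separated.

0 1 2 3 3 4 5 6 8 9 10

C = [1/64, 1/8, 1/4, 25/64, 17/32, 41/64, 47/64, 47/64, 49/64, 7/8, 1]
j=0: u_0=1/110 ∈ [0, 1/64) → index 0
j=1: u_1=1/10 ∈ [1/64, 1/8) → index 1
j=2: u_2=21/110 ∈ [1/8, 1/4) → index 2
j=3: u_3=31/110 ∈ [1/4, 25/64) → index 3
j=4: u_4=41/110 ∈ [1/4, 25/64) → index 3
j=5: u_5=51/110 ∈ [25/64, 17/32) → index 4
j=6: u_6=61/110 ∈ [17/32, 41/64) → index 5
j=7: u_7=71/110 ∈ [41/64, 47/64) → index 6
j=8: u_8=81/110 ∈ [47/64, 49/64) → index 8
j=9: u_9=91/110 ∈ [49/64, 7/8) → index 9
j=10: u_10=101/110 ∈ [7/8, 1) → index 10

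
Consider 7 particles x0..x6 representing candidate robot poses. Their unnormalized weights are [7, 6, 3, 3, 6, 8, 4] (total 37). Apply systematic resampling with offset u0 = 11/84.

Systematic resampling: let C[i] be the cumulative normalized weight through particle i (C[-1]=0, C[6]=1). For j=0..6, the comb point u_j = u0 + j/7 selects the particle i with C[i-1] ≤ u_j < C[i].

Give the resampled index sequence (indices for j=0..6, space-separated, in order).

0 1 2 4 5 5 6

C = [7/37, 13/37, 16/37, 19/37, 25/37, 33/37, 1]
j=0: u_0=11/84 ∈ [0, 7/37) → index 0
j=1: u_1=23/84 ∈ [7/37, 13/37) → index 1
j=2: u_2=5/12 ∈ [13/37, 16/37) → index 2
j=3: u_3=47/84 ∈ [19/37, 25/37) → index 4
j=4: u_4=59/84 ∈ [25/37, 33/37) → index 5
j=5: u_5=71/84 ∈ [25/37, 33/37) → index 5
j=6: u_6=83/84 ∈ [33/37, 1) → index 6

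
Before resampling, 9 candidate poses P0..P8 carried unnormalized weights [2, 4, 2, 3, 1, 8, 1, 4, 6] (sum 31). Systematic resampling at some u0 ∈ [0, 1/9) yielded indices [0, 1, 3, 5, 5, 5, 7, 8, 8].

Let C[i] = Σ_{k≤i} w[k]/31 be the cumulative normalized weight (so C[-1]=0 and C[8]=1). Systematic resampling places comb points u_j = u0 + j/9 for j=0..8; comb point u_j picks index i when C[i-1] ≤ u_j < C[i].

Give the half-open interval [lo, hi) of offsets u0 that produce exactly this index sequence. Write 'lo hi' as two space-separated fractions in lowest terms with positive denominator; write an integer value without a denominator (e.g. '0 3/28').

5/93 2/31

C = [2/31, 6/31, 8/31, 11/31, 12/31, 20/31, 21/31, 25/31, 1]
j=0 picked index 0: u0 ∈ [0, 2/31)
j=1 picked index 1: u0 ∈ [-13/279, 23/279)
j=2 picked index 3: u0 ∈ [10/279, 37/279)
j=3 picked index 5: u0 ∈ [5/93, 29/93)
j=4 picked index 5: u0 ∈ [-16/279, 56/279)
j=5 picked index 5: u0 ∈ [-47/279, 25/279)
j=6 picked index 7: u0 ∈ [1/93, 13/93)
j=7 picked index 8: u0 ∈ [8/279, 2/9)
j=8 picked index 8: u0 ∈ [-23/279, 1/9)
intersection: [5/93, 2/31)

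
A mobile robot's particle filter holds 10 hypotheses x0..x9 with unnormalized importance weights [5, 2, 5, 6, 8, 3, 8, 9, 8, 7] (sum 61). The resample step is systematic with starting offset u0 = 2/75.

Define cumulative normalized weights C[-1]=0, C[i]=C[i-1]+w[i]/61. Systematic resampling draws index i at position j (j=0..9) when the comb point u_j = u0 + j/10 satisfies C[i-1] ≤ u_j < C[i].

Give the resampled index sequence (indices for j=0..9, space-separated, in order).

C = [5/61, 7/61, 12/61, 18/61, 26/61, 29/61, 37/61, 46/61, 54/61, 1]
j=0: u_0=2/75 ∈ [0, 5/61) → index 0
j=1: u_1=19/150 ∈ [7/61, 12/61) → index 2
j=2: u_2=17/75 ∈ [12/61, 18/61) → index 3
j=3: u_3=49/150 ∈ [18/61, 26/61) → index 4
j=4: u_4=32/75 ∈ [26/61, 29/61) → index 5
j=5: u_5=79/150 ∈ [29/61, 37/61) → index 6
j=6: u_6=47/75 ∈ [37/61, 46/61) → index 7
j=7: u_7=109/150 ∈ [37/61, 46/61) → index 7
j=8: u_8=62/75 ∈ [46/61, 54/61) → index 8
j=9: u_9=139/150 ∈ [54/61, 1) → index 9

0 2 3 4 5 6 7 7 8 9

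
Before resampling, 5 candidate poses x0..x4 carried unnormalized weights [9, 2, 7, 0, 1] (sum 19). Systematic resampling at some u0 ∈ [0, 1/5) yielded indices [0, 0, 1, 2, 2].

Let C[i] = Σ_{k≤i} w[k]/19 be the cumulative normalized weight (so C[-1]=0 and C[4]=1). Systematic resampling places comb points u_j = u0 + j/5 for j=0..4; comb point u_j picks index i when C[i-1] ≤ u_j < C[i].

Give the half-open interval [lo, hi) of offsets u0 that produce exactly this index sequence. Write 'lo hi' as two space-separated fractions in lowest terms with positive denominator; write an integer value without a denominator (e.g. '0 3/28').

7/95 14/95

C = [9/19, 11/19, 18/19, 18/19, 1]
j=0 picked index 0: u0 ∈ [0, 9/19)
j=1 picked index 0: u0 ∈ [-1/5, 26/95)
j=2 picked index 1: u0 ∈ [7/95, 17/95)
j=3 picked index 2: u0 ∈ [-2/95, 33/95)
j=4 picked index 2: u0 ∈ [-21/95, 14/95)
intersection: [7/95, 14/95)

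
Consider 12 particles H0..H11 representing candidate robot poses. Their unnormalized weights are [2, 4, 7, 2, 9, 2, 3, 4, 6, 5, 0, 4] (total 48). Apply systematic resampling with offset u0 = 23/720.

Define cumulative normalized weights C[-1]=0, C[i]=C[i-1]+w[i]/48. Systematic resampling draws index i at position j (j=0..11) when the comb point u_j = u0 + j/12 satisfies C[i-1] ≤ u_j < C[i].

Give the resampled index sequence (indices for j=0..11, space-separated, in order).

C = [1/24, 1/8, 13/48, 5/16, 1/2, 13/24, 29/48, 11/16, 13/16, 11/12, 11/12, 1]
j=0: u_0=23/720 ∈ [0, 1/24) → index 0
j=1: u_1=83/720 ∈ [1/24, 1/8) → index 1
j=2: u_2=143/720 ∈ [1/8, 13/48) → index 2
j=3: u_3=203/720 ∈ [13/48, 5/16) → index 3
j=4: u_4=263/720 ∈ [5/16, 1/2) → index 4
j=5: u_5=323/720 ∈ [5/16, 1/2) → index 4
j=6: u_6=383/720 ∈ [1/2, 13/24) → index 5
j=7: u_7=443/720 ∈ [29/48, 11/16) → index 7
j=8: u_8=503/720 ∈ [11/16, 13/16) → index 8
j=9: u_9=563/720 ∈ [11/16, 13/16) → index 8
j=10: u_10=623/720 ∈ [13/16, 11/12) → index 9
j=11: u_11=683/720 ∈ [11/12, 1) → index 11

0 1 2 3 4 4 5 7 8 8 9 11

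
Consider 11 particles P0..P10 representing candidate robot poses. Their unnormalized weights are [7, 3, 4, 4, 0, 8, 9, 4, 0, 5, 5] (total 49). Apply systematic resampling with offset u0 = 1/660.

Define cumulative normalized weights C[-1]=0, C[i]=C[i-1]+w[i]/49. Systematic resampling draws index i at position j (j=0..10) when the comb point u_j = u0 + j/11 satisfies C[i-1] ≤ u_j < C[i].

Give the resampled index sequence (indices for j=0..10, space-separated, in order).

C = [1/7, 10/49, 2/7, 18/49, 18/49, 26/49, 5/7, 39/49, 39/49, 44/49, 1]
j=0: u_0=1/660 ∈ [0, 1/7) → index 0
j=1: u_1=61/660 ∈ [0, 1/7) → index 0
j=2: u_2=11/60 ∈ [1/7, 10/49) → index 1
j=3: u_3=181/660 ∈ [10/49, 2/7) → index 2
j=4: u_4=241/660 ∈ [2/7, 18/49) → index 3
j=5: u_5=301/660 ∈ [18/49, 26/49) → index 5
j=6: u_6=361/660 ∈ [26/49, 5/7) → index 6
j=7: u_7=421/660 ∈ [26/49, 5/7) → index 6
j=8: u_8=481/660 ∈ [5/7, 39/49) → index 7
j=9: u_9=541/660 ∈ [39/49, 44/49) → index 9
j=10: u_10=601/660 ∈ [44/49, 1) → index 10

0 0 1 2 3 5 6 6 7 9 10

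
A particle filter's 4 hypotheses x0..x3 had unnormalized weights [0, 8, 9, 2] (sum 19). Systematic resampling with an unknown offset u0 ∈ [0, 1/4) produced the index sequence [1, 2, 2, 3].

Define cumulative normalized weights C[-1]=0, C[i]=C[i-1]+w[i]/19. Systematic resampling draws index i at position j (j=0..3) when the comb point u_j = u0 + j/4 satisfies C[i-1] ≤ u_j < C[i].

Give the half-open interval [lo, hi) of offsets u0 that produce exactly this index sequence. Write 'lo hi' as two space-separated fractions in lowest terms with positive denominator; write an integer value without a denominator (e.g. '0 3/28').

13/76 1/4

C = [0, 8/19, 17/19, 1]
j=0 picked index 1: u0 ∈ [0, 8/19)
j=1 picked index 2: u0 ∈ [13/76, 49/76)
j=2 picked index 2: u0 ∈ [-3/38, 15/38)
j=3 picked index 3: u0 ∈ [11/76, 1/4)
intersection: [13/76, 1/4)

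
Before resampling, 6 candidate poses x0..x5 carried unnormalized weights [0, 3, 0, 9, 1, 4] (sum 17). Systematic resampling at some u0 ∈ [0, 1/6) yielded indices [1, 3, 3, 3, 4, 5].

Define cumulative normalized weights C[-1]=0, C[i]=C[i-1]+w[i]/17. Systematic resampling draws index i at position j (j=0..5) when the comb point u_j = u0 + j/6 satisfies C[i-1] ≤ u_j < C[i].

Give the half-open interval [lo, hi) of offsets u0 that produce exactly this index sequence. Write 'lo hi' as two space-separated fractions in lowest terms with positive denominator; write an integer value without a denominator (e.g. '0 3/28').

C = [0, 3/17, 3/17, 12/17, 13/17, 1]
j=0 picked index 1: u0 ∈ [0, 3/17)
j=1 picked index 3: u0 ∈ [1/102, 55/102)
j=2 picked index 3: u0 ∈ [-8/51, 19/51)
j=3 picked index 3: u0 ∈ [-11/34, 7/34)
j=4 picked index 4: u0 ∈ [2/51, 5/51)
j=5 picked index 5: u0 ∈ [-7/102, 1/6)
intersection: [2/51, 5/51)

2/51 5/51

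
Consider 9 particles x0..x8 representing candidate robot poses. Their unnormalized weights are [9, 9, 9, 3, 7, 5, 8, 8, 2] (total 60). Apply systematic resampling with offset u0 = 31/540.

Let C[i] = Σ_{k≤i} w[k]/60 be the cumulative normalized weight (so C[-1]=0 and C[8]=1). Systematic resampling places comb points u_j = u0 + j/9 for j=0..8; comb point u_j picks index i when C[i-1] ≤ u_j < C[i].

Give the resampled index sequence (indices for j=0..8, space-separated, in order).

0 1 1 2 4 4 6 7 7

C = [3/20, 3/10, 9/20, 1/2, 37/60, 7/10, 5/6, 29/30, 1]
j=0: u_0=31/540 ∈ [0, 3/20) → index 0
j=1: u_1=91/540 ∈ [3/20, 3/10) → index 1
j=2: u_2=151/540 ∈ [3/20, 3/10) → index 1
j=3: u_3=211/540 ∈ [3/10, 9/20) → index 2
j=4: u_4=271/540 ∈ [1/2, 37/60) → index 4
j=5: u_5=331/540 ∈ [1/2, 37/60) → index 4
j=6: u_6=391/540 ∈ [7/10, 5/6) → index 6
j=7: u_7=451/540 ∈ [5/6, 29/30) → index 7
j=8: u_8=511/540 ∈ [5/6, 29/30) → index 7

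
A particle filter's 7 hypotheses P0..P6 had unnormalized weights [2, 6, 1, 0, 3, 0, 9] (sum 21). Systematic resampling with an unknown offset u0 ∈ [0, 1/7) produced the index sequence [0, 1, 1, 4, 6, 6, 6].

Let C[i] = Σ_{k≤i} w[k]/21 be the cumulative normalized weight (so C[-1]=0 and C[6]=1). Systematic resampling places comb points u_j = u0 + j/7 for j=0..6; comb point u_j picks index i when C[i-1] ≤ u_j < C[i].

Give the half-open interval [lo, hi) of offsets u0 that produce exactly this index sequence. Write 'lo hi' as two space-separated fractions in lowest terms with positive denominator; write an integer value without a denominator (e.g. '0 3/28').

C = [2/21, 8/21, 3/7, 3/7, 4/7, 4/7, 1]
j=0 picked index 0: u0 ∈ [0, 2/21)
j=1 picked index 1: u0 ∈ [-1/21, 5/21)
j=2 picked index 1: u0 ∈ [-4/21, 2/21)
j=3 picked index 4: u0 ∈ [0, 1/7)
j=4 picked index 6: u0 ∈ [0, 3/7)
j=5 picked index 6: u0 ∈ [-1/7, 2/7)
j=6 picked index 6: u0 ∈ [-2/7, 1/7)
intersection: [0, 2/21)

0 2/21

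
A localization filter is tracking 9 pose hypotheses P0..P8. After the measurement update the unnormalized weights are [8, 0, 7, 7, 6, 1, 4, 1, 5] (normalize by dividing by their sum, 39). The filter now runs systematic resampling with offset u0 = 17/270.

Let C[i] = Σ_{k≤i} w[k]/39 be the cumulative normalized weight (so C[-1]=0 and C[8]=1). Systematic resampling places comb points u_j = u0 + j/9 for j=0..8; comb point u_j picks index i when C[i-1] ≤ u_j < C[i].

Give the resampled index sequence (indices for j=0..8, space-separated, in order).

C = [8/39, 8/39, 5/13, 22/39, 28/39, 29/39, 11/13, 34/39, 1]
j=0: u_0=17/270 ∈ [0, 8/39) → index 0
j=1: u_1=47/270 ∈ [0, 8/39) → index 0
j=2: u_2=77/270 ∈ [8/39, 5/13) → index 2
j=3: u_3=107/270 ∈ [5/13, 22/39) → index 3
j=4: u_4=137/270 ∈ [5/13, 22/39) → index 3
j=5: u_5=167/270 ∈ [22/39, 28/39) → index 4
j=6: u_6=197/270 ∈ [28/39, 29/39) → index 5
j=7: u_7=227/270 ∈ [29/39, 11/13) → index 6
j=8: u_8=257/270 ∈ [34/39, 1) → index 8

0 0 2 3 3 4 5 6 8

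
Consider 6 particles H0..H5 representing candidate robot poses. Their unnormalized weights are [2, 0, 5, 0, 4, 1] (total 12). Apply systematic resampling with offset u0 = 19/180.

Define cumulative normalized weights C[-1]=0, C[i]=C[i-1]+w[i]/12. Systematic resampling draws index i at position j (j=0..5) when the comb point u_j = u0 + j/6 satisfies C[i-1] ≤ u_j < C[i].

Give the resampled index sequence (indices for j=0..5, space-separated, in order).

0 2 2 4 4 5

C = [1/6, 1/6, 7/12, 7/12, 11/12, 1]
j=0: u_0=19/180 ∈ [0, 1/6) → index 0
j=1: u_1=49/180 ∈ [1/6, 7/12) → index 2
j=2: u_2=79/180 ∈ [1/6, 7/12) → index 2
j=3: u_3=109/180 ∈ [7/12, 11/12) → index 4
j=4: u_4=139/180 ∈ [7/12, 11/12) → index 4
j=5: u_5=169/180 ∈ [11/12, 1) → index 5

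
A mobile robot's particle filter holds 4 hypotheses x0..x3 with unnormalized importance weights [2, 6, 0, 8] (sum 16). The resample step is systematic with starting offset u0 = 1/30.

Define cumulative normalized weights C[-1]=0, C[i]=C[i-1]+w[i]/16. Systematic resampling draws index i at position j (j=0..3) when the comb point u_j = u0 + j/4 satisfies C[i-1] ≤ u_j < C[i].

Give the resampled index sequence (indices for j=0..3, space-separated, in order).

0 1 3 3

C = [1/8, 1/2, 1/2, 1]
j=0: u_0=1/30 ∈ [0, 1/8) → index 0
j=1: u_1=17/60 ∈ [1/8, 1/2) → index 1
j=2: u_2=8/15 ∈ [1/2, 1) → index 3
j=3: u_3=47/60 ∈ [1/2, 1) → index 3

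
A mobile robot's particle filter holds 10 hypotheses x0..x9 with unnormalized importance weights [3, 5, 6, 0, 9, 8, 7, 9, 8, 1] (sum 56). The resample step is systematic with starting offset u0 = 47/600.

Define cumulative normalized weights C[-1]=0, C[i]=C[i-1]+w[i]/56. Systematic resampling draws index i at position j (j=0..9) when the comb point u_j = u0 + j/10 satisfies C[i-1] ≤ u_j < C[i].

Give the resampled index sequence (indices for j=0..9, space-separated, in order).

1 2 4 4 5 6 6 7 8 8

C = [3/56, 1/7, 1/4, 1/4, 23/56, 31/56, 19/28, 47/56, 55/56, 1]
j=0: u_0=47/600 ∈ [3/56, 1/7) → index 1
j=1: u_1=107/600 ∈ [1/7, 1/4) → index 2
j=2: u_2=167/600 ∈ [1/4, 23/56) → index 4
j=3: u_3=227/600 ∈ [1/4, 23/56) → index 4
j=4: u_4=287/600 ∈ [23/56, 31/56) → index 5
j=5: u_5=347/600 ∈ [31/56, 19/28) → index 6
j=6: u_6=407/600 ∈ [31/56, 19/28) → index 6
j=7: u_7=467/600 ∈ [19/28, 47/56) → index 7
j=8: u_8=527/600 ∈ [47/56, 55/56) → index 8
j=9: u_9=587/600 ∈ [47/56, 55/56) → index 8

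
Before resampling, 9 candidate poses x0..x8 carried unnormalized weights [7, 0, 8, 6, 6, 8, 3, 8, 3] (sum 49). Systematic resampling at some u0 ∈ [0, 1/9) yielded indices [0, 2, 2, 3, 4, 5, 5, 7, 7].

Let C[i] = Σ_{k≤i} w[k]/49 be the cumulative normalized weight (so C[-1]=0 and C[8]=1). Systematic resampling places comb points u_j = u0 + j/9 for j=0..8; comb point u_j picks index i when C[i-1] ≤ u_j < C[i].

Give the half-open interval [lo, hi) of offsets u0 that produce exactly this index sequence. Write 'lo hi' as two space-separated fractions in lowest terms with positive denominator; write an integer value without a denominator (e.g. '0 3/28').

C = [1/7, 1/7, 15/49, 3/7, 27/49, 5/7, 38/49, 46/49, 1]
j=0 picked index 0: u0 ∈ [0, 1/7)
j=1 picked index 2: u0 ∈ [2/63, 86/441)
j=2 picked index 2: u0 ∈ [-5/63, 37/441)
j=3 picked index 3: u0 ∈ [-4/147, 2/21)
j=4 picked index 4: u0 ∈ [-1/63, 47/441)
j=5 picked index 5: u0 ∈ [-2/441, 10/63)
j=6 picked index 5: u0 ∈ [-17/147, 1/21)
j=7 picked index 7: u0 ∈ [-1/441, 71/441)
j=8 picked index 7: u0 ∈ [-50/441, 22/441)
intersection: [2/63, 1/21)

2/63 1/21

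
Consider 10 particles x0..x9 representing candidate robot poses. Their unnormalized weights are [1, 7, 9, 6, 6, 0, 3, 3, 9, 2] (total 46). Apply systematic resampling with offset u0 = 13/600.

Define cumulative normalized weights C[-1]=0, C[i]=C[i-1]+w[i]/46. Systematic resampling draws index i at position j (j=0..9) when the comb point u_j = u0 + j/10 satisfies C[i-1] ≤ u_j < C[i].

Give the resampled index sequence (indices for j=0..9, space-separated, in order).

0 1 2 2 3 4 4 7 8 8

C = [1/46, 4/23, 17/46, 1/2, 29/46, 29/46, 16/23, 35/46, 22/23, 1]
j=0: u_0=13/600 ∈ [0, 1/46) → index 0
j=1: u_1=73/600 ∈ [1/46, 4/23) → index 1
j=2: u_2=133/600 ∈ [4/23, 17/46) → index 2
j=3: u_3=193/600 ∈ [4/23, 17/46) → index 2
j=4: u_4=253/600 ∈ [17/46, 1/2) → index 3
j=5: u_5=313/600 ∈ [1/2, 29/46) → index 4
j=6: u_6=373/600 ∈ [1/2, 29/46) → index 4
j=7: u_7=433/600 ∈ [16/23, 35/46) → index 7
j=8: u_8=493/600 ∈ [35/46, 22/23) → index 8
j=9: u_9=553/600 ∈ [35/46, 22/23) → index 8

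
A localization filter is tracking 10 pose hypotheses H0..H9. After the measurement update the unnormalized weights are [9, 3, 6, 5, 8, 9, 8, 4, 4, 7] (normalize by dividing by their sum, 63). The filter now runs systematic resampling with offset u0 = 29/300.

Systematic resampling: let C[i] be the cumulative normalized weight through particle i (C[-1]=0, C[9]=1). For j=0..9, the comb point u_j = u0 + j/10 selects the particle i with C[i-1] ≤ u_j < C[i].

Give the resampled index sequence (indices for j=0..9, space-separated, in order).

0 2 3 4 5 5 6 7 9 9

C = [1/7, 4/21, 2/7, 23/63, 31/63, 40/63, 16/21, 52/63, 8/9, 1]
j=0: u_0=29/300 ∈ [0, 1/7) → index 0
j=1: u_1=59/300 ∈ [4/21, 2/7) → index 2
j=2: u_2=89/300 ∈ [2/7, 23/63) → index 3
j=3: u_3=119/300 ∈ [23/63, 31/63) → index 4
j=4: u_4=149/300 ∈ [31/63, 40/63) → index 5
j=5: u_5=179/300 ∈ [31/63, 40/63) → index 5
j=6: u_6=209/300 ∈ [40/63, 16/21) → index 6
j=7: u_7=239/300 ∈ [16/21, 52/63) → index 7
j=8: u_8=269/300 ∈ [8/9, 1) → index 9
j=9: u_9=299/300 ∈ [8/9, 1) → index 9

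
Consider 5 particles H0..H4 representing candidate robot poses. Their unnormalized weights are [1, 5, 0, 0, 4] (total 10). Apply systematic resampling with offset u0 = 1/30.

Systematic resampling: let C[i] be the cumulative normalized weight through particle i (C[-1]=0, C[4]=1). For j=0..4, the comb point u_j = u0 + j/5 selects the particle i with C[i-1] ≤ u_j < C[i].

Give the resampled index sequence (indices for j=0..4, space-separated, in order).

C = [1/10, 3/5, 3/5, 3/5, 1]
j=0: u_0=1/30 ∈ [0, 1/10) → index 0
j=1: u_1=7/30 ∈ [1/10, 3/5) → index 1
j=2: u_2=13/30 ∈ [1/10, 3/5) → index 1
j=3: u_3=19/30 ∈ [3/5, 1) → index 4
j=4: u_4=5/6 ∈ [3/5, 1) → index 4

0 1 1 4 4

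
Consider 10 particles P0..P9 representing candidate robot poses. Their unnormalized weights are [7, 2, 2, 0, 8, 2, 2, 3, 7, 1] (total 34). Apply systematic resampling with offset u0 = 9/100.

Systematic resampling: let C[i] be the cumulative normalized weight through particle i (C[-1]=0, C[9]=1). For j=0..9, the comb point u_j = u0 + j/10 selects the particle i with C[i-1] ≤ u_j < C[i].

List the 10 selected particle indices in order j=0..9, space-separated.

0 0 2 4 4 5 7 8 8 9

C = [7/34, 9/34, 11/34, 11/34, 19/34, 21/34, 23/34, 13/17, 33/34, 1]
j=0: u_0=9/100 ∈ [0, 7/34) → index 0
j=1: u_1=19/100 ∈ [0, 7/34) → index 0
j=2: u_2=29/100 ∈ [9/34, 11/34) → index 2
j=3: u_3=39/100 ∈ [11/34, 19/34) → index 4
j=4: u_4=49/100 ∈ [11/34, 19/34) → index 4
j=5: u_5=59/100 ∈ [19/34, 21/34) → index 5
j=6: u_6=69/100 ∈ [23/34, 13/17) → index 7
j=7: u_7=79/100 ∈ [13/17, 33/34) → index 8
j=8: u_8=89/100 ∈ [13/17, 33/34) → index 8
j=9: u_9=99/100 ∈ [33/34, 1) → index 9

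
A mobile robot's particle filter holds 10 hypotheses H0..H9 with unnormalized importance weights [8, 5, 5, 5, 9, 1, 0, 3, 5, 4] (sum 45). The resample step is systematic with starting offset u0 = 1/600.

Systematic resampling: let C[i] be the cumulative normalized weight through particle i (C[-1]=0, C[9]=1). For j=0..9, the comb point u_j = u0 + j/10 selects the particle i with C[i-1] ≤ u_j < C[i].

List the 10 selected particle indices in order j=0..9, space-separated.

C = [8/45, 13/45, 2/5, 23/45, 32/45, 11/15, 11/15, 4/5, 41/45, 1]
j=0: u_0=1/600 ∈ [0, 8/45) → index 0
j=1: u_1=61/600 ∈ [0, 8/45) → index 0
j=2: u_2=121/600 ∈ [8/45, 13/45) → index 1
j=3: u_3=181/600 ∈ [13/45, 2/5) → index 2
j=4: u_4=241/600 ∈ [2/5, 23/45) → index 3
j=5: u_5=301/600 ∈ [2/5, 23/45) → index 3
j=6: u_6=361/600 ∈ [23/45, 32/45) → index 4
j=7: u_7=421/600 ∈ [23/45, 32/45) → index 4
j=8: u_8=481/600 ∈ [4/5, 41/45) → index 8
j=9: u_9=541/600 ∈ [4/5, 41/45) → index 8

0 0 1 2 3 3 4 4 8 8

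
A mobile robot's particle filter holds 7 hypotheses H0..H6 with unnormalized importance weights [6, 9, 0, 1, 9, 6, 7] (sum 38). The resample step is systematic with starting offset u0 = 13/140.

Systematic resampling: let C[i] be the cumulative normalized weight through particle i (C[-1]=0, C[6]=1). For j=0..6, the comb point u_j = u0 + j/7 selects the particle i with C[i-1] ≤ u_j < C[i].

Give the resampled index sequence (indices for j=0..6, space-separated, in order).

C = [3/19, 15/38, 15/38, 8/19, 25/38, 31/38, 1]
j=0: u_0=13/140 ∈ [0, 3/19) → index 0
j=1: u_1=33/140 ∈ [3/19, 15/38) → index 1
j=2: u_2=53/140 ∈ [3/19, 15/38) → index 1
j=3: u_3=73/140 ∈ [8/19, 25/38) → index 4
j=4: u_4=93/140 ∈ [25/38, 31/38) → index 5
j=5: u_5=113/140 ∈ [25/38, 31/38) → index 5
j=6: u_6=19/20 ∈ [31/38, 1) → index 6

0 1 1 4 5 5 6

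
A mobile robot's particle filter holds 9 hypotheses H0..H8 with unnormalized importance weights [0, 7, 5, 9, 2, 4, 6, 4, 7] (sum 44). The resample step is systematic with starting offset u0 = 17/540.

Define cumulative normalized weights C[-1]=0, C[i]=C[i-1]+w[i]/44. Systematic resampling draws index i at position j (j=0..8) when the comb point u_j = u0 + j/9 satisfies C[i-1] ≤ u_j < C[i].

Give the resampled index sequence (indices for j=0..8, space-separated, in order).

C = [0, 7/44, 3/11, 21/44, 23/44, 27/44, 3/4, 37/44, 1]
j=0: u_0=17/540 ∈ [0, 7/44) → index 1
j=1: u_1=77/540 ∈ [0, 7/44) → index 1
j=2: u_2=137/540 ∈ [7/44, 3/11) → index 2
j=3: u_3=197/540 ∈ [3/11, 21/44) → index 3
j=4: u_4=257/540 ∈ [3/11, 21/44) → index 3
j=5: u_5=317/540 ∈ [23/44, 27/44) → index 5
j=6: u_6=377/540 ∈ [27/44, 3/4) → index 6
j=7: u_7=437/540 ∈ [3/4, 37/44) → index 7
j=8: u_8=497/540 ∈ [37/44, 1) → index 8

1 1 2 3 3 5 6 7 8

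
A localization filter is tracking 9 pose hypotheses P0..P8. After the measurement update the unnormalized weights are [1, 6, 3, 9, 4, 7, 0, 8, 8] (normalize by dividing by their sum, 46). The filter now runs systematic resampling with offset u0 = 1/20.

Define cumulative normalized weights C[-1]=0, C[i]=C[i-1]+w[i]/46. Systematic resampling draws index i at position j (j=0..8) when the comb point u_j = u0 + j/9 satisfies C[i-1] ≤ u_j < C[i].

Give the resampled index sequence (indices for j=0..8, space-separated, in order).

C = [1/46, 7/46, 5/23, 19/46, 1/2, 15/23, 15/23, 19/23, 1]
j=0: u_0=1/20 ∈ [1/46, 7/46) → index 1
j=1: u_1=29/180 ∈ [7/46, 5/23) → index 2
j=2: u_2=49/180 ∈ [5/23, 19/46) → index 3
j=3: u_3=23/60 ∈ [5/23, 19/46) → index 3
j=4: u_4=89/180 ∈ [19/46, 1/2) → index 4
j=5: u_5=109/180 ∈ [1/2, 15/23) → index 5
j=6: u_6=43/60 ∈ [15/23, 19/23) → index 7
j=7: u_7=149/180 ∈ [19/23, 1) → index 8
j=8: u_8=169/180 ∈ [19/23, 1) → index 8

1 2 3 3 4 5 7 8 8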